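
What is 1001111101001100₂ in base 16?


Group into 4-bit nibbles: 1001111101001100
  1001 = 9
  1111 = F
  0100 = 4
  1100 = C
= 0x9F4C


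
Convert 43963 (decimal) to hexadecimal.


Divide by 16 repeatedly:
43963 ÷ 16 = 2747 remainder 11 (B)
2747 ÷ 16 = 171 remainder 11 (B)
171 ÷ 16 = 10 remainder 11 (B)
10 ÷ 16 = 0 remainder 10 (A)
Reading remainders bottom-up:
= 0xABBB


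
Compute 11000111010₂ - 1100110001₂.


Align and subtract column by column (LSB to MSB, borrowing when needed):
  11000111010
- 01100110001
  -----------
  col 0: (0 - 0 borrow-in) - 1 → borrow from next column: (0+2) - 1 = 1, borrow out 1
  col 1: (1 - 1 borrow-in) - 0 → 0 - 0 = 0, borrow out 0
  col 2: (0 - 0 borrow-in) - 0 → 0 - 0 = 0, borrow out 0
  col 3: (1 - 0 borrow-in) - 0 → 1 - 0 = 1, borrow out 0
  col 4: (1 - 0 borrow-in) - 1 → 1 - 1 = 0, borrow out 0
  col 5: (1 - 0 borrow-in) - 1 → 1 - 1 = 0, borrow out 0
  col 6: (0 - 0 borrow-in) - 0 → 0 - 0 = 0, borrow out 0
  col 7: (0 - 0 borrow-in) - 0 → 0 - 0 = 0, borrow out 0
  col 8: (0 - 0 borrow-in) - 1 → borrow from next column: (0+2) - 1 = 1, borrow out 1
  col 9: (1 - 1 borrow-in) - 1 → borrow from next column: (0+2) - 1 = 1, borrow out 1
  col 10: (1 - 1 borrow-in) - 0 → 0 - 0 = 0, borrow out 0
Reading bits MSB→LSB: 01100001001
Strip leading zeros: 1100001001
= 1100001001


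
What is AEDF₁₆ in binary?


Each hex digit → 4 binary bits:
  A = 1010
  E = 1110
  D = 1101
  F = 1111
Concatenate: 1010 1110 1101 1111
= 1010111011011111


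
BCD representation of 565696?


Each digit → 4-bit binary:
  5 → 0101
  6 → 0110
  5 → 0101
  6 → 0110
  9 → 1001
  6 → 0110
= 0101 0110 0101 0110 1001 0110


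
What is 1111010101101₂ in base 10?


Positional values:
Bit 0: 1 × 2^0 = 1
Bit 2: 1 × 2^2 = 4
Bit 3: 1 × 2^3 = 8
Bit 5: 1 × 2^5 = 32
Bit 7: 1 × 2^7 = 128
Bit 9: 1 × 2^9 = 512
Bit 10: 1 × 2^10 = 1024
Bit 11: 1 × 2^11 = 2048
Bit 12: 1 × 2^12 = 4096
Sum = 1 + 4 + 8 + 32 + 128 + 512 + 1024 + 2048 + 4096
= 7853


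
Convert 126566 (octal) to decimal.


Positional values:
Position 0: 6 × 8^0 = 6
Position 1: 6 × 8^1 = 48
Position 2: 5 × 8^2 = 320
Position 3: 6 × 8^3 = 3072
Position 4: 2 × 8^4 = 8192
Position 5: 1 × 8^5 = 32768
Sum = 6 + 48 + 320 + 3072 + 8192 + 32768
= 44406


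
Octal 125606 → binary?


Each octal digit → 3 binary bits:
  1 = 001
  2 = 010
  5 = 101
  6 = 110
  0 = 000
  6 = 110
Concatenate: 001 010 101 110 000 110
= 001010101110000110


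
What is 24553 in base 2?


Divide by 2 repeatedly:
24553 ÷ 2 = 12276 remainder 1
12276 ÷ 2 = 6138 remainder 0
6138 ÷ 2 = 3069 remainder 0
3069 ÷ 2 = 1534 remainder 1
1534 ÷ 2 = 767 remainder 0
767 ÷ 2 = 383 remainder 1
383 ÷ 2 = 191 remainder 1
191 ÷ 2 = 95 remainder 1
95 ÷ 2 = 47 remainder 1
47 ÷ 2 = 23 remainder 1
23 ÷ 2 = 11 remainder 1
11 ÷ 2 = 5 remainder 1
5 ÷ 2 = 2 remainder 1
2 ÷ 2 = 1 remainder 0
1 ÷ 2 = 0 remainder 1
Reading remainders bottom-up:
= 101111111101001


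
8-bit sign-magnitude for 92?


Sign bit: 0 (positive)
Magnitude: 92 = 1011100
= 01011100


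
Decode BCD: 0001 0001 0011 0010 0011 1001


Each 4-bit group → digit:
  0001 → 1
  0001 → 1
  0011 → 3
  0010 → 2
  0011 → 3
  1001 → 9
= 113239


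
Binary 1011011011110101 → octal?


Group into 3-bit groups: 001011011011110101
  001 = 1
  011 = 3
  011 = 3
  011 = 3
  110 = 6
  101 = 5
= 0o133365


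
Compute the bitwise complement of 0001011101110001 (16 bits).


Original: 0001011101110001
Invert all bits:
  bit 0: 0 → 1
  bit 1: 0 → 1
  bit 2: 0 → 1
  bit 3: 1 → 0
  bit 4: 0 → 1
  bit 5: 1 → 0
  bit 6: 1 → 0
  bit 7: 1 → 0
  bit 8: 0 → 1
  bit 9: 1 → 0
  bit 10: 1 → 0
  bit 11: 1 → 0
  bit 12: 0 → 1
  bit 13: 0 → 1
  bit 14: 0 → 1
  bit 15: 1 → 0
= 1110100010001110


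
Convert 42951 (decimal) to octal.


Divide by 8 repeatedly:
42951 ÷ 8 = 5368 remainder 7
5368 ÷ 8 = 671 remainder 0
671 ÷ 8 = 83 remainder 7
83 ÷ 8 = 10 remainder 3
10 ÷ 8 = 1 remainder 2
1 ÷ 8 = 0 remainder 1
Reading remainders bottom-up:
= 0o123707


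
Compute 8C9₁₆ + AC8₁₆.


Align and add column by column (LSB to MSB, each column mod 16 with carry):
  08C9
+ 0AC8
  ----
  col 0: 9(9) + 8(8) + 0 (carry in) = 17 → 1(1), carry out 1
  col 1: C(12) + C(12) + 1 (carry in) = 25 → 9(9), carry out 1
  col 2: 8(8) + A(10) + 1 (carry in) = 19 → 3(3), carry out 1
  col 3: 0(0) + 0(0) + 1 (carry in) = 1 → 1(1), carry out 0
Reading digits MSB→LSB: 1391
Strip leading zeros: 1391
= 0x1391


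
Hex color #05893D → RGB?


Hex: #05893D
R = 05₁₆ = 5
G = 89₁₆ = 137
B = 3D₁₆ = 61
= RGB(5, 137, 61)


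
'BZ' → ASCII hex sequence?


String: 'BZ'  (2 characters)
Per-character ASCII lookup:
  'B': uppercase starts at 65: 'B' = 65 + 1 = 66 → 0x42
  'Z': uppercase starts at 65: 'Z' = 65 + 25 = 90 → 0x5A
= 0x42 0x5A


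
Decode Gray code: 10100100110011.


Gray code: 10100100110011
MSB stays the same: 1
Each subsequent bit = prev_binary XOR current_gray:
  B[1] = 1 XOR 0 = 1
  B[2] = 1 XOR 1 = 0
  B[3] = 0 XOR 0 = 0
  B[4] = 0 XOR 0 = 0
  B[5] = 0 XOR 1 = 1
  B[6] = 1 XOR 0 = 1
  B[7] = 1 XOR 0 = 1
  B[8] = 1 XOR 1 = 0
  B[9] = 0 XOR 1 = 1
  B[10] = 1 XOR 0 = 1
  B[11] = 1 XOR 0 = 1
  B[12] = 1 XOR 1 = 0
  B[13] = 0 XOR 1 = 1
= 11000111011101 (12765 decimal)


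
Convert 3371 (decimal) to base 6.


Divide by 6 repeatedly:
3371 ÷ 6 = 561 remainder 5
561 ÷ 6 = 93 remainder 3
93 ÷ 6 = 15 remainder 3
15 ÷ 6 = 2 remainder 3
2 ÷ 6 = 0 remainder 2
Reading remainders bottom-up:
= 23335


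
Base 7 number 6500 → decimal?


Positional values (base 7):
  0 × 7^0 = 0 × 1 = 0
  0 × 7^1 = 0 × 7 = 0
  5 × 7^2 = 5 × 49 = 245
  6 × 7^3 = 6 × 343 = 2058
Sum = 0 + 0 + 245 + 2058
= 2303


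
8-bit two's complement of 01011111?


Original: 01011111
Step 1 - Invert all bits: 10100000
Step 2 - Add 1: 10100000 + 1
= 10100001 (represents -95)


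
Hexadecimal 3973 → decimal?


Positional values:
Position 0: 3 × 16^0 = 3 × 1 = 3
Position 1: 7 × 16^1 = 7 × 16 = 112
Position 2: 9 × 16^2 = 9 × 256 = 2304
Position 3: 3 × 16^3 = 3 × 4096 = 12288
Sum = 3 + 112 + 2304 + 12288
= 14707


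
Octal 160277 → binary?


Each octal digit → 3 binary bits:
  1 = 001
  6 = 110
  0 = 000
  2 = 010
  7 = 111
  7 = 111
Concatenate: 001 110 000 010 111 111
= 001110000010111111


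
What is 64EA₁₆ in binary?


Each hex digit → 4 binary bits:
  6 = 0110
  4 = 0100
  E = 1110
  A = 1010
Concatenate: 0110 0100 1110 1010
= 0110010011101010


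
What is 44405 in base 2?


Divide by 2 repeatedly:
44405 ÷ 2 = 22202 remainder 1
22202 ÷ 2 = 11101 remainder 0
11101 ÷ 2 = 5550 remainder 1
5550 ÷ 2 = 2775 remainder 0
2775 ÷ 2 = 1387 remainder 1
1387 ÷ 2 = 693 remainder 1
693 ÷ 2 = 346 remainder 1
346 ÷ 2 = 173 remainder 0
173 ÷ 2 = 86 remainder 1
86 ÷ 2 = 43 remainder 0
43 ÷ 2 = 21 remainder 1
21 ÷ 2 = 10 remainder 1
10 ÷ 2 = 5 remainder 0
5 ÷ 2 = 2 remainder 1
2 ÷ 2 = 1 remainder 0
1 ÷ 2 = 0 remainder 1
Reading remainders bottom-up:
= 1010110101110101


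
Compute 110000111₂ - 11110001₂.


Align and subtract column by column (LSB to MSB, borrowing when needed):
  110000111
- 011110001
  ---------
  col 0: (1 - 0 borrow-in) - 1 → 1 - 1 = 0, borrow out 0
  col 1: (1 - 0 borrow-in) - 0 → 1 - 0 = 1, borrow out 0
  col 2: (1 - 0 borrow-in) - 0 → 1 - 0 = 1, borrow out 0
  col 3: (0 - 0 borrow-in) - 0 → 0 - 0 = 0, borrow out 0
  col 4: (0 - 0 borrow-in) - 1 → borrow from next column: (0+2) - 1 = 1, borrow out 1
  col 5: (0 - 1 borrow-in) - 1 → borrow from next column: (-1+2) - 1 = 0, borrow out 1
  col 6: (0 - 1 borrow-in) - 1 → borrow from next column: (-1+2) - 1 = 0, borrow out 1
  col 7: (1 - 1 borrow-in) - 1 → borrow from next column: (0+2) - 1 = 1, borrow out 1
  col 8: (1 - 1 borrow-in) - 0 → 0 - 0 = 0, borrow out 0
Reading bits MSB→LSB: 010010110
Strip leading zeros: 10010110
= 10010110


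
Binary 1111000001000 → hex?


Group into 4-bit nibbles: 0001111000001000
  0001 = 1
  1110 = E
  0000 = 0
  1000 = 8
= 0x1E08


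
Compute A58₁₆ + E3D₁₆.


Align and add column by column (LSB to MSB, each column mod 16 with carry):
  0A58
+ 0E3D
  ----
  col 0: 8(8) + D(13) + 0 (carry in) = 21 → 5(5), carry out 1
  col 1: 5(5) + 3(3) + 1 (carry in) = 9 → 9(9), carry out 0
  col 2: A(10) + E(14) + 0 (carry in) = 24 → 8(8), carry out 1
  col 3: 0(0) + 0(0) + 1 (carry in) = 1 → 1(1), carry out 0
Reading digits MSB→LSB: 1895
Strip leading zeros: 1895
= 0x1895


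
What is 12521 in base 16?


Divide by 16 repeatedly:
12521 ÷ 16 = 782 remainder 9 (9)
782 ÷ 16 = 48 remainder 14 (E)
48 ÷ 16 = 3 remainder 0 (0)
3 ÷ 16 = 0 remainder 3 (3)
Reading remainders bottom-up:
= 0x30E9


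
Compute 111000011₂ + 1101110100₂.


Align and add column by column (LSB to MSB, carry propagating):
  00111000011
+ 01101110100
  -----------
  col 0: 1 + 0 + 0 (carry in) = 1 → bit 1, carry out 0
  col 1: 1 + 0 + 0 (carry in) = 1 → bit 1, carry out 0
  col 2: 0 + 1 + 0 (carry in) = 1 → bit 1, carry out 0
  col 3: 0 + 0 + 0 (carry in) = 0 → bit 0, carry out 0
  col 4: 0 + 1 + 0 (carry in) = 1 → bit 1, carry out 0
  col 5: 0 + 1 + 0 (carry in) = 1 → bit 1, carry out 0
  col 6: 1 + 1 + 0 (carry in) = 2 → bit 0, carry out 1
  col 7: 1 + 0 + 1 (carry in) = 2 → bit 0, carry out 1
  col 8: 1 + 1 + 1 (carry in) = 3 → bit 1, carry out 1
  col 9: 0 + 1 + 1 (carry in) = 2 → bit 0, carry out 1
  col 10: 0 + 0 + 1 (carry in) = 1 → bit 1, carry out 0
Reading bits MSB→LSB: 10100110111
Strip leading zeros: 10100110111
= 10100110111


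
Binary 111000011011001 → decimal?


Positional values:
Bit 0: 1 × 2^0 = 1
Bit 3: 1 × 2^3 = 8
Bit 4: 1 × 2^4 = 16
Bit 6: 1 × 2^6 = 64
Bit 7: 1 × 2^7 = 128
Bit 12: 1 × 2^12 = 4096
Bit 13: 1 × 2^13 = 8192
Bit 14: 1 × 2^14 = 16384
Sum = 1 + 8 + 16 + 64 + 128 + 4096 + 8192 + 16384
= 28889


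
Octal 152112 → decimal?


Positional values:
Position 0: 2 × 8^0 = 2
Position 1: 1 × 8^1 = 8
Position 2: 1 × 8^2 = 64
Position 3: 2 × 8^3 = 1024
Position 4: 5 × 8^4 = 20480
Position 5: 1 × 8^5 = 32768
Sum = 2 + 8 + 64 + 1024 + 20480 + 32768
= 54346


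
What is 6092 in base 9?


Divide by 9 repeatedly:
6092 ÷ 9 = 676 remainder 8
676 ÷ 9 = 75 remainder 1
75 ÷ 9 = 8 remainder 3
8 ÷ 9 = 0 remainder 8
Reading remainders bottom-up:
= 8318


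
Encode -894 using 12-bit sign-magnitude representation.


Sign bit: 1 (negative)
Magnitude: 894 = 01101111110
= 101101111110


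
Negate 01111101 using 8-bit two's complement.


Original: 01111101
Step 1 - Invert all bits: 10000010
Step 2 - Add 1: 10000010 + 1
= 10000011 (represents -125)


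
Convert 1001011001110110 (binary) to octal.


Group into 3-bit groups: 001001011001110110
  001 = 1
  001 = 1
  011 = 3
  001 = 1
  110 = 6
  110 = 6
= 0o113166


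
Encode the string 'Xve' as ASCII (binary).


String: 'Xve'  (3 characters)
Per-character ASCII lookup:
  'X': uppercase starts at 65: 'X' = 65 + 23 = 88 → 1011000
  'v': lowercase starts at 97: 'v' = 97 + 21 = 118 → 1110110
  'e': lowercase starts at 97: 'e' = 97 + 4 = 101 → 1100101
= 1011000 1110110 1100101


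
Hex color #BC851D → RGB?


Hex: #BC851D
R = BC₁₆ = 188
G = 85₁₆ = 133
B = 1D₁₆ = 29
= RGB(188, 133, 29)


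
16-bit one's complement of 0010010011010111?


Original: 0010010011010111
Invert all bits:
  bit 0: 0 → 1
  bit 1: 0 → 1
  bit 2: 1 → 0
  bit 3: 0 → 1
  bit 4: 0 → 1
  bit 5: 1 → 0
  bit 6: 0 → 1
  bit 7: 0 → 1
  bit 8: 1 → 0
  bit 9: 1 → 0
  bit 10: 0 → 1
  bit 11: 1 → 0
  bit 12: 0 → 1
  bit 13: 1 → 0
  bit 14: 1 → 0
  bit 15: 1 → 0
= 1101101100101000


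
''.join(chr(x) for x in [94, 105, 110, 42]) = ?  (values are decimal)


Codes (decimal): 94 105 110 42
Per-code ASCII lookup:
  94  (special character) → '^'
  105  (range 97-122: lowercase, 105 - 97 = 8) → 'i'
  110  (range 97-122: lowercase, 110 - 97 = 13) → 'n'
  42  (special character) → '*'
= '^in*'


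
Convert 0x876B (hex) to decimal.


Positional values:
Position 0: B × 16^0 = 11 × 1 = 11
Position 1: 6 × 16^1 = 6 × 16 = 96
Position 2: 7 × 16^2 = 7 × 256 = 1792
Position 3: 8 × 16^3 = 8 × 4096 = 32768
Sum = 11 + 96 + 1792 + 32768
= 34667


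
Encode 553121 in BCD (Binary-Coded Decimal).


Each digit → 4-bit binary:
  5 → 0101
  5 → 0101
  3 → 0011
  1 → 0001
  2 → 0010
  1 → 0001
= 0101 0101 0011 0001 0010 0001


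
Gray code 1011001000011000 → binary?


Gray code: 1011001000011000
MSB stays the same: 1
Each subsequent bit = prev_binary XOR current_gray:
  B[1] = 1 XOR 0 = 1
  B[2] = 1 XOR 1 = 0
  B[3] = 0 XOR 1 = 1
  B[4] = 1 XOR 0 = 1
  B[5] = 1 XOR 0 = 1
  B[6] = 1 XOR 1 = 0
  B[7] = 0 XOR 0 = 0
  B[8] = 0 XOR 0 = 0
  B[9] = 0 XOR 0 = 0
  B[10] = 0 XOR 0 = 0
  B[11] = 0 XOR 1 = 1
  B[12] = 1 XOR 1 = 0
  B[13] = 0 XOR 0 = 0
  B[14] = 0 XOR 0 = 0
  B[15] = 0 XOR 0 = 0
= 1101110000010000 (56336 decimal)


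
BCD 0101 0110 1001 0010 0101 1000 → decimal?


Each 4-bit group → digit:
  0101 → 5
  0110 → 6
  1001 → 9
  0010 → 2
  0101 → 5
  1000 → 8
= 569258


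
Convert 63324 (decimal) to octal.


Divide by 8 repeatedly:
63324 ÷ 8 = 7915 remainder 4
7915 ÷ 8 = 989 remainder 3
989 ÷ 8 = 123 remainder 5
123 ÷ 8 = 15 remainder 3
15 ÷ 8 = 1 remainder 7
1 ÷ 8 = 0 remainder 1
Reading remainders bottom-up:
= 0o173534


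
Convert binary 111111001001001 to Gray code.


Binary: 111111001001001
Gray code: G = B XOR (B >> 1)
B >> 1 = 011111100100100
111111001001001 XOR 011111100100100:
  1 XOR 0 = 1
  1 XOR 1 = 0
  1 XOR 1 = 0
  1 XOR 1 = 0
  1 XOR 1 = 0
  1 XOR 1 = 0
  0 XOR 1 = 1
  0 XOR 0 = 0
  1 XOR 0 = 1
  0 XOR 1 = 1
  0 XOR 0 = 0
  1 XOR 0 = 1
  0 XOR 1 = 1
  0 XOR 0 = 0
  1 XOR 0 = 1
= 100000101101101


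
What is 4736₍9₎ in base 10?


Positional values (base 9):
  6 × 9^0 = 6 × 1 = 6
  3 × 9^1 = 3 × 9 = 27
  7 × 9^2 = 7 × 81 = 567
  4 × 9^3 = 4 × 729 = 2916
Sum = 6 + 27 + 567 + 2916
= 3516


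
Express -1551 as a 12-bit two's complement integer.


Original: 011000001111
Step 1 - Invert all bits: 100111110000
Step 2 - Add 1: 100111110000 + 1
= 100111110001 (represents -1551)


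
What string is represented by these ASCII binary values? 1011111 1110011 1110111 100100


Codes (binary): 1011111 1110011 1110111 100100
Per-code ASCII lookup:
  1011111 = 95  (special character) → '_'
  1110011 = 115  (range 97-122: lowercase, 115 - 97 = 18) → 's'
  1110111 = 119  (range 97-122: lowercase, 119 - 97 = 22) → 'w'
  100100 = 36  (special character) → '$'
= '_sw$'


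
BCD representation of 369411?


Each digit → 4-bit binary:
  3 → 0011
  6 → 0110
  9 → 1001
  4 → 0100
  1 → 0001
  1 → 0001
= 0011 0110 1001 0100 0001 0001


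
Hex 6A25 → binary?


Each hex digit → 4 binary bits:
  6 = 0110
  A = 1010
  2 = 0010
  5 = 0101
Concatenate: 0110 1010 0010 0101
= 0110101000100101


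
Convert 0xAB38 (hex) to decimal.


Positional values:
Position 0: 8 × 16^0 = 8 × 1 = 8
Position 1: 3 × 16^1 = 3 × 16 = 48
Position 2: B × 16^2 = 11 × 256 = 2816
Position 3: A × 16^3 = 10 × 4096 = 40960
Sum = 8 + 48 + 2816 + 40960
= 43832


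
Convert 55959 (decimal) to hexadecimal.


Divide by 16 repeatedly:
55959 ÷ 16 = 3497 remainder 7 (7)
3497 ÷ 16 = 218 remainder 9 (9)
218 ÷ 16 = 13 remainder 10 (A)
13 ÷ 16 = 0 remainder 13 (D)
Reading remainders bottom-up:
= 0xDA97


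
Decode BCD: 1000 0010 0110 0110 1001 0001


Each 4-bit group → digit:
  1000 → 8
  0010 → 2
  0110 → 6
  0110 → 6
  1001 → 9
  0001 → 1
= 826691


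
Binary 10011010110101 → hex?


Group into 4-bit nibbles: 0010011010110101
  0010 = 2
  0110 = 6
  1011 = B
  0101 = 5
= 0x26B5


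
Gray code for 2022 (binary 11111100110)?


Binary: 11111100110
Gray code: G = B XOR (B >> 1)
B >> 1 = 01111110011
11111100110 XOR 01111110011:
  1 XOR 0 = 1
  1 XOR 1 = 0
  1 XOR 1 = 0
  1 XOR 1 = 0
  1 XOR 1 = 0
  1 XOR 1 = 0
  0 XOR 1 = 1
  0 XOR 0 = 0
  1 XOR 0 = 1
  1 XOR 1 = 0
  0 XOR 1 = 1
= 10000010101


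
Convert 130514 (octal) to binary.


Each octal digit → 3 binary bits:
  1 = 001
  3 = 011
  0 = 000
  5 = 101
  1 = 001
  4 = 100
Concatenate: 001 011 000 101 001 100
= 001011000101001100


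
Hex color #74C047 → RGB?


Hex: #74C047
R = 74₁₆ = 116
G = C0₁₆ = 192
B = 47₁₆ = 71
= RGB(116, 192, 71)


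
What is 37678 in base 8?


Divide by 8 repeatedly:
37678 ÷ 8 = 4709 remainder 6
4709 ÷ 8 = 588 remainder 5
588 ÷ 8 = 73 remainder 4
73 ÷ 8 = 9 remainder 1
9 ÷ 8 = 1 remainder 1
1 ÷ 8 = 0 remainder 1
Reading remainders bottom-up:
= 0o111456


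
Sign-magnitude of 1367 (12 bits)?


Sign bit: 0 (positive)
Magnitude: 1367 = 10101010111
= 010101010111


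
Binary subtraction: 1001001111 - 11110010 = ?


Align and subtract column by column (LSB to MSB, borrowing when needed):
  1001001111
- 0011110010
  ----------
  col 0: (1 - 0 borrow-in) - 0 → 1 - 0 = 1, borrow out 0
  col 1: (1 - 0 borrow-in) - 1 → 1 - 1 = 0, borrow out 0
  col 2: (1 - 0 borrow-in) - 0 → 1 - 0 = 1, borrow out 0
  col 3: (1 - 0 borrow-in) - 0 → 1 - 0 = 1, borrow out 0
  col 4: (0 - 0 borrow-in) - 1 → borrow from next column: (0+2) - 1 = 1, borrow out 1
  col 5: (0 - 1 borrow-in) - 1 → borrow from next column: (-1+2) - 1 = 0, borrow out 1
  col 6: (1 - 1 borrow-in) - 1 → borrow from next column: (0+2) - 1 = 1, borrow out 1
  col 7: (0 - 1 borrow-in) - 1 → borrow from next column: (-1+2) - 1 = 0, borrow out 1
  col 8: (0 - 1 borrow-in) - 0 → borrow from next column: (-1+2) - 0 = 1, borrow out 1
  col 9: (1 - 1 borrow-in) - 0 → 0 - 0 = 0, borrow out 0
Reading bits MSB→LSB: 0101011101
Strip leading zeros: 101011101
= 101011101


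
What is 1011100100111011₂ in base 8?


Group into 3-bit groups: 001011100100111011
  001 = 1
  011 = 3
  100 = 4
  100 = 4
  111 = 7
  011 = 3
= 0o134473


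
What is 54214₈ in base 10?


Positional values:
Position 0: 4 × 8^0 = 4
Position 1: 1 × 8^1 = 8
Position 2: 2 × 8^2 = 128
Position 3: 4 × 8^3 = 2048
Position 4: 5 × 8^4 = 20480
Sum = 4 + 8 + 128 + 2048 + 20480
= 22668


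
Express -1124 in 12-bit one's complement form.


Original: 010001100100
Invert all bits:
  bit 0: 0 → 1
  bit 1: 1 → 0
  bit 2: 0 → 1
  bit 3: 0 → 1
  bit 4: 0 → 1
  bit 5: 1 → 0
  bit 6: 1 → 0
  bit 7: 0 → 1
  bit 8: 0 → 1
  bit 9: 1 → 0
  bit 10: 0 → 1
  bit 11: 0 → 1
= 101110011011


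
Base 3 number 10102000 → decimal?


Positional values (base 3):
  0 × 3^0 = 0 × 1 = 0
  0 × 3^1 = 0 × 3 = 0
  0 × 3^2 = 0 × 9 = 0
  2 × 3^3 = 2 × 27 = 54
  0 × 3^4 = 0 × 81 = 0
  1 × 3^5 = 1 × 243 = 243
  0 × 3^6 = 0 × 729 = 0
  1 × 3^7 = 1 × 2187 = 2187
Sum = 0 + 0 + 0 + 54 + 0 + 243 + 0 + 2187
= 2484


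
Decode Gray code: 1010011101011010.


Gray code: 1010011101011010
MSB stays the same: 1
Each subsequent bit = prev_binary XOR current_gray:
  B[1] = 1 XOR 0 = 1
  B[2] = 1 XOR 1 = 0
  B[3] = 0 XOR 0 = 0
  B[4] = 0 XOR 0 = 0
  B[5] = 0 XOR 1 = 1
  B[6] = 1 XOR 1 = 0
  B[7] = 0 XOR 1 = 1
  B[8] = 1 XOR 0 = 1
  B[9] = 1 XOR 1 = 0
  B[10] = 0 XOR 0 = 0
  B[11] = 0 XOR 1 = 1
  B[12] = 1 XOR 1 = 0
  B[13] = 0 XOR 0 = 0
  B[14] = 0 XOR 1 = 1
  B[15] = 1 XOR 0 = 1
= 1100010110010011 (50579 decimal)


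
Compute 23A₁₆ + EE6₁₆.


Align and add column by column (LSB to MSB, each column mod 16 with carry):
  023A
+ 0EE6
  ----
  col 0: A(10) + 6(6) + 0 (carry in) = 16 → 0(0), carry out 1
  col 1: 3(3) + E(14) + 1 (carry in) = 18 → 2(2), carry out 1
  col 2: 2(2) + E(14) + 1 (carry in) = 17 → 1(1), carry out 1
  col 3: 0(0) + 0(0) + 1 (carry in) = 1 → 1(1), carry out 0
Reading digits MSB→LSB: 1120
Strip leading zeros: 1120
= 0x1120


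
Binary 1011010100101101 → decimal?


Positional values:
Bit 0: 1 × 2^0 = 1
Bit 2: 1 × 2^2 = 4
Bit 3: 1 × 2^3 = 8
Bit 5: 1 × 2^5 = 32
Bit 8: 1 × 2^8 = 256
Bit 10: 1 × 2^10 = 1024
Bit 12: 1 × 2^12 = 4096
Bit 13: 1 × 2^13 = 8192
Bit 15: 1 × 2^15 = 32768
Sum = 1 + 4 + 8 + 32 + 256 + 1024 + 4096 + 8192 + 32768
= 46381


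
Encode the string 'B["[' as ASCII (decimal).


String: 'B["['  (4 characters)
Per-character ASCII lookup:
  'B': uppercase starts at 65: 'B' = 65 + 1 = 66
  '[': special character: '[' = 91
  '"': special character: '"' = 34
  '[': special character: '[' = 91
= 66 91 34 91


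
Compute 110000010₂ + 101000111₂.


Align and add column by column (LSB to MSB, carry propagating):
  0110000010
+ 0101000111
  ----------
  col 0: 0 + 1 + 0 (carry in) = 1 → bit 1, carry out 0
  col 1: 1 + 1 + 0 (carry in) = 2 → bit 0, carry out 1
  col 2: 0 + 1 + 1 (carry in) = 2 → bit 0, carry out 1
  col 3: 0 + 0 + 1 (carry in) = 1 → bit 1, carry out 0
  col 4: 0 + 0 + 0 (carry in) = 0 → bit 0, carry out 0
  col 5: 0 + 0 + 0 (carry in) = 0 → bit 0, carry out 0
  col 6: 0 + 1 + 0 (carry in) = 1 → bit 1, carry out 0
  col 7: 1 + 0 + 0 (carry in) = 1 → bit 1, carry out 0
  col 8: 1 + 1 + 0 (carry in) = 2 → bit 0, carry out 1
  col 9: 0 + 0 + 1 (carry in) = 1 → bit 1, carry out 0
Reading bits MSB→LSB: 1011001001
Strip leading zeros: 1011001001
= 1011001001


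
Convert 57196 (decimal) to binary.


Divide by 2 repeatedly:
57196 ÷ 2 = 28598 remainder 0
28598 ÷ 2 = 14299 remainder 0
14299 ÷ 2 = 7149 remainder 1
7149 ÷ 2 = 3574 remainder 1
3574 ÷ 2 = 1787 remainder 0
1787 ÷ 2 = 893 remainder 1
893 ÷ 2 = 446 remainder 1
446 ÷ 2 = 223 remainder 0
223 ÷ 2 = 111 remainder 1
111 ÷ 2 = 55 remainder 1
55 ÷ 2 = 27 remainder 1
27 ÷ 2 = 13 remainder 1
13 ÷ 2 = 6 remainder 1
6 ÷ 2 = 3 remainder 0
3 ÷ 2 = 1 remainder 1
1 ÷ 2 = 0 remainder 1
Reading remainders bottom-up:
= 1101111101101100


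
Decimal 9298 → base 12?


Divide by 12 repeatedly:
9298 ÷ 12 = 774 remainder 10
774 ÷ 12 = 64 remainder 6
64 ÷ 12 = 5 remainder 4
5 ÷ 12 = 0 remainder 5
Reading remainders bottom-up:
= 546A


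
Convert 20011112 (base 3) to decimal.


Positional values (base 3):
  2 × 3^0 = 2 × 1 = 2
  1 × 3^1 = 1 × 3 = 3
  1 × 3^2 = 1 × 9 = 9
  1 × 3^3 = 1 × 27 = 27
  1 × 3^4 = 1 × 81 = 81
  0 × 3^5 = 0 × 243 = 0
  0 × 3^6 = 0 × 729 = 0
  2 × 3^7 = 2 × 2187 = 4374
Sum = 2 + 3 + 9 + 27 + 81 + 0 + 0 + 4374
= 4496


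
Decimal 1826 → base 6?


Divide by 6 repeatedly:
1826 ÷ 6 = 304 remainder 2
304 ÷ 6 = 50 remainder 4
50 ÷ 6 = 8 remainder 2
8 ÷ 6 = 1 remainder 2
1 ÷ 6 = 0 remainder 1
Reading remainders bottom-up:
= 12242


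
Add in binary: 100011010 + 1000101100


Align and add column by column (LSB to MSB, carry propagating):
  00100011010
+ 01000101100
  -----------
  col 0: 0 + 0 + 0 (carry in) = 0 → bit 0, carry out 0
  col 1: 1 + 0 + 0 (carry in) = 1 → bit 1, carry out 0
  col 2: 0 + 1 + 0 (carry in) = 1 → bit 1, carry out 0
  col 3: 1 + 1 + 0 (carry in) = 2 → bit 0, carry out 1
  col 4: 1 + 0 + 1 (carry in) = 2 → bit 0, carry out 1
  col 5: 0 + 1 + 1 (carry in) = 2 → bit 0, carry out 1
  col 6: 0 + 0 + 1 (carry in) = 1 → bit 1, carry out 0
  col 7: 0 + 0 + 0 (carry in) = 0 → bit 0, carry out 0
  col 8: 1 + 0 + 0 (carry in) = 1 → bit 1, carry out 0
  col 9: 0 + 1 + 0 (carry in) = 1 → bit 1, carry out 0
  col 10: 0 + 0 + 0 (carry in) = 0 → bit 0, carry out 0
Reading bits MSB→LSB: 01101000110
Strip leading zeros: 1101000110
= 1101000110


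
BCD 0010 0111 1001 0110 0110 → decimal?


Each 4-bit group → digit:
  0010 → 2
  0111 → 7
  1001 → 9
  0110 → 6
  0110 → 6
= 27966


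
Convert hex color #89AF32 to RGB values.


Hex: #89AF32
R = 89₁₆ = 137
G = AF₁₆ = 175
B = 32₁₆ = 50
= RGB(137, 175, 50)


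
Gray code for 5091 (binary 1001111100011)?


Binary: 1001111100011
Gray code: G = B XOR (B >> 1)
B >> 1 = 0100111110001
1001111100011 XOR 0100111110001:
  1 XOR 0 = 1
  0 XOR 1 = 1
  0 XOR 0 = 0
  1 XOR 0 = 1
  1 XOR 1 = 0
  1 XOR 1 = 0
  1 XOR 1 = 0
  1 XOR 1 = 0
  0 XOR 1 = 1
  0 XOR 0 = 0
  0 XOR 0 = 0
  1 XOR 0 = 1
  1 XOR 1 = 0
= 1101000010010


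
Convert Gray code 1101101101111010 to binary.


Gray code: 1101101101111010
MSB stays the same: 1
Each subsequent bit = prev_binary XOR current_gray:
  B[1] = 1 XOR 1 = 0
  B[2] = 0 XOR 0 = 0
  B[3] = 0 XOR 1 = 1
  B[4] = 1 XOR 1 = 0
  B[5] = 0 XOR 0 = 0
  B[6] = 0 XOR 1 = 1
  B[7] = 1 XOR 1 = 0
  B[8] = 0 XOR 0 = 0
  B[9] = 0 XOR 1 = 1
  B[10] = 1 XOR 1 = 0
  B[11] = 0 XOR 1 = 1
  B[12] = 1 XOR 1 = 0
  B[13] = 0 XOR 0 = 0
  B[14] = 0 XOR 1 = 1
  B[15] = 1 XOR 0 = 1
= 1001001001010011 (37459 decimal)


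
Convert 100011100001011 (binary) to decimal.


Positional values:
Bit 0: 1 × 2^0 = 1
Bit 1: 1 × 2^1 = 2
Bit 3: 1 × 2^3 = 8
Bit 8: 1 × 2^8 = 256
Bit 9: 1 × 2^9 = 512
Bit 10: 1 × 2^10 = 1024
Bit 14: 1 × 2^14 = 16384
Sum = 1 + 2 + 8 + 256 + 512 + 1024 + 16384
= 18187


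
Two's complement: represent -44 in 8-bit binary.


Original: 00101100
Step 1 - Invert all bits: 11010011
Step 2 - Add 1: 11010011 + 1
= 11010100 (represents -44)


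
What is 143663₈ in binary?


Each octal digit → 3 binary bits:
  1 = 001
  4 = 100
  3 = 011
  6 = 110
  6 = 110
  3 = 011
Concatenate: 001 100 011 110 110 011
= 001100011110110011


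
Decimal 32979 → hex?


Divide by 16 repeatedly:
32979 ÷ 16 = 2061 remainder 3 (3)
2061 ÷ 16 = 128 remainder 13 (D)
128 ÷ 16 = 8 remainder 0 (0)
8 ÷ 16 = 0 remainder 8 (8)
Reading remainders bottom-up:
= 0x80D3


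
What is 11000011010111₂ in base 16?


Group into 4-bit nibbles: 0011000011010111
  0011 = 3
  0000 = 0
  1101 = D
  0111 = 7
= 0x30D7


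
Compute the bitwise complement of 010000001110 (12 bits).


Original: 010000001110
Invert all bits:
  bit 0: 0 → 1
  bit 1: 1 → 0
  bit 2: 0 → 1
  bit 3: 0 → 1
  bit 4: 0 → 1
  bit 5: 0 → 1
  bit 6: 0 → 1
  bit 7: 0 → 1
  bit 8: 1 → 0
  bit 9: 1 → 0
  bit 10: 1 → 0
  bit 11: 0 → 1
= 101111110001


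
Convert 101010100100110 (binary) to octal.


Group into 3-bit groups: 101010100100110
  101 = 5
  010 = 2
  100 = 4
  100 = 4
  110 = 6
= 0o52446


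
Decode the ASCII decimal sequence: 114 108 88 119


Codes (decimal): 114 108 88 119
Per-code ASCII lookup:
  114  (range 97-122: lowercase, 114 - 97 = 17) → 'r'
  108  (range 97-122: lowercase, 108 - 97 = 11) → 'l'
  88  (range 65-90: uppercase, 88 - 65 = 23) → 'X'
  119  (range 97-122: lowercase, 119 - 97 = 22) → 'w'
= 'rlXw'


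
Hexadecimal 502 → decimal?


Positional values:
Position 0: 2 × 16^0 = 2 × 1 = 2
Position 1: 0 × 16^1 = 0 × 16 = 0
Position 2: 5 × 16^2 = 5 × 256 = 1280
Sum = 2 + 0 + 1280
= 1282


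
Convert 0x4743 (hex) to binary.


Each hex digit → 4 binary bits:
  4 = 0100
  7 = 0111
  4 = 0100
  3 = 0011
Concatenate: 0100 0111 0100 0011
= 0100011101000011


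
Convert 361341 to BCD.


Each digit → 4-bit binary:
  3 → 0011
  6 → 0110
  1 → 0001
  3 → 0011
  4 → 0100
  1 → 0001
= 0011 0110 0001 0011 0100 0001


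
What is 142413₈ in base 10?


Positional values:
Position 0: 3 × 8^0 = 3
Position 1: 1 × 8^1 = 8
Position 2: 4 × 8^2 = 256
Position 3: 2 × 8^3 = 1024
Position 4: 4 × 8^4 = 16384
Position 5: 1 × 8^5 = 32768
Sum = 3 + 8 + 256 + 1024 + 16384 + 32768
= 50443


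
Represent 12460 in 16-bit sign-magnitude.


Sign bit: 0 (positive)
Magnitude: 12460 = 011000010101100
= 0011000010101100


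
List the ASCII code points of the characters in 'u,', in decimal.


String: 'u,'  (2 characters)
Per-character ASCII lookup:
  'u': lowercase starts at 97: 'u' = 97 + 20 = 117
  ',': special character: ',' = 44
= 117 44


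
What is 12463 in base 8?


Divide by 8 repeatedly:
12463 ÷ 8 = 1557 remainder 7
1557 ÷ 8 = 194 remainder 5
194 ÷ 8 = 24 remainder 2
24 ÷ 8 = 3 remainder 0
3 ÷ 8 = 0 remainder 3
Reading remainders bottom-up:
= 0o30257


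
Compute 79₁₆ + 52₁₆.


Align and add column by column (LSB to MSB, each column mod 16 with carry):
  079
+ 052
  ---
  col 0: 9(9) + 2(2) + 0 (carry in) = 11 → B(11), carry out 0
  col 1: 7(7) + 5(5) + 0 (carry in) = 12 → C(12), carry out 0
  col 2: 0(0) + 0(0) + 0 (carry in) = 0 → 0(0), carry out 0
Reading digits MSB→LSB: 0CB
Strip leading zeros: CB
= 0xCB


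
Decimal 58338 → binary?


Divide by 2 repeatedly:
58338 ÷ 2 = 29169 remainder 0
29169 ÷ 2 = 14584 remainder 1
14584 ÷ 2 = 7292 remainder 0
7292 ÷ 2 = 3646 remainder 0
3646 ÷ 2 = 1823 remainder 0
1823 ÷ 2 = 911 remainder 1
911 ÷ 2 = 455 remainder 1
455 ÷ 2 = 227 remainder 1
227 ÷ 2 = 113 remainder 1
113 ÷ 2 = 56 remainder 1
56 ÷ 2 = 28 remainder 0
28 ÷ 2 = 14 remainder 0
14 ÷ 2 = 7 remainder 0
7 ÷ 2 = 3 remainder 1
3 ÷ 2 = 1 remainder 1
1 ÷ 2 = 0 remainder 1
Reading remainders bottom-up:
= 1110001111100010


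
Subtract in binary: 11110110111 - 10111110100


Align and subtract column by column (LSB to MSB, borrowing when needed):
  11110110111
- 10111110100
  -----------
  col 0: (1 - 0 borrow-in) - 0 → 1 - 0 = 1, borrow out 0
  col 1: (1 - 0 borrow-in) - 0 → 1 - 0 = 1, borrow out 0
  col 2: (1 - 0 borrow-in) - 1 → 1 - 1 = 0, borrow out 0
  col 3: (0 - 0 borrow-in) - 0 → 0 - 0 = 0, borrow out 0
  col 4: (1 - 0 borrow-in) - 1 → 1 - 1 = 0, borrow out 0
  col 5: (1 - 0 borrow-in) - 1 → 1 - 1 = 0, borrow out 0
  col 6: (0 - 0 borrow-in) - 1 → borrow from next column: (0+2) - 1 = 1, borrow out 1
  col 7: (1 - 1 borrow-in) - 1 → borrow from next column: (0+2) - 1 = 1, borrow out 1
  col 8: (1 - 1 borrow-in) - 1 → borrow from next column: (0+2) - 1 = 1, borrow out 1
  col 9: (1 - 1 borrow-in) - 0 → 0 - 0 = 0, borrow out 0
  col 10: (1 - 0 borrow-in) - 1 → 1 - 1 = 0, borrow out 0
Reading bits MSB→LSB: 00111000011
Strip leading zeros: 111000011
= 111000011


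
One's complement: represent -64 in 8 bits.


Original: 01000000
Invert all bits:
  bit 0: 0 → 1
  bit 1: 1 → 0
  bit 2: 0 → 1
  bit 3: 0 → 1
  bit 4: 0 → 1
  bit 5: 0 → 1
  bit 6: 0 → 1
  bit 7: 0 → 1
= 10111111


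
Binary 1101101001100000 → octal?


Group into 3-bit groups: 001101101001100000
  001 = 1
  101 = 5
  101 = 5
  001 = 1
  100 = 4
  000 = 0
= 0o155140


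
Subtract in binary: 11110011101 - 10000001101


Align and subtract column by column (LSB to MSB, borrowing when needed):
  11110011101
- 10000001101
  -----------
  col 0: (1 - 0 borrow-in) - 1 → 1 - 1 = 0, borrow out 0
  col 1: (0 - 0 borrow-in) - 0 → 0 - 0 = 0, borrow out 0
  col 2: (1 - 0 borrow-in) - 1 → 1 - 1 = 0, borrow out 0
  col 3: (1 - 0 borrow-in) - 1 → 1 - 1 = 0, borrow out 0
  col 4: (1 - 0 borrow-in) - 0 → 1 - 0 = 1, borrow out 0
  col 5: (0 - 0 borrow-in) - 0 → 0 - 0 = 0, borrow out 0
  col 6: (0 - 0 borrow-in) - 0 → 0 - 0 = 0, borrow out 0
  col 7: (1 - 0 borrow-in) - 0 → 1 - 0 = 1, borrow out 0
  col 8: (1 - 0 borrow-in) - 0 → 1 - 0 = 1, borrow out 0
  col 9: (1 - 0 borrow-in) - 0 → 1 - 0 = 1, borrow out 0
  col 10: (1 - 0 borrow-in) - 1 → 1 - 1 = 0, borrow out 0
Reading bits MSB→LSB: 01110010000
Strip leading zeros: 1110010000
= 1110010000


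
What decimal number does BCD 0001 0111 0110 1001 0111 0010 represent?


Each 4-bit group → digit:
  0001 → 1
  0111 → 7
  0110 → 6
  1001 → 9
  0111 → 7
  0010 → 2
= 176972


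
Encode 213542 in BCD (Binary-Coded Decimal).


Each digit → 4-bit binary:
  2 → 0010
  1 → 0001
  3 → 0011
  5 → 0101
  4 → 0100
  2 → 0010
= 0010 0001 0011 0101 0100 0010


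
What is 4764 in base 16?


Divide by 16 repeatedly:
4764 ÷ 16 = 297 remainder 12 (C)
297 ÷ 16 = 18 remainder 9 (9)
18 ÷ 16 = 1 remainder 2 (2)
1 ÷ 16 = 0 remainder 1 (1)
Reading remainders bottom-up:
= 0x129C


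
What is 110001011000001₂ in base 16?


Group into 4-bit nibbles: 0110001011000001
  0110 = 6
  0010 = 2
  1100 = C
  0001 = 1
= 0x62C1


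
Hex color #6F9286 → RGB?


Hex: #6F9286
R = 6F₁₆ = 111
G = 92₁₆ = 146
B = 86₁₆ = 134
= RGB(111, 146, 134)


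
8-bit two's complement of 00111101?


Original: 00111101
Step 1 - Invert all bits: 11000010
Step 2 - Add 1: 11000010 + 1
= 11000011 (represents -61)


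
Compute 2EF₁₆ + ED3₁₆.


Align and add column by column (LSB to MSB, each column mod 16 with carry):
  02EF
+ 0ED3
  ----
  col 0: F(15) + 3(3) + 0 (carry in) = 18 → 2(2), carry out 1
  col 1: E(14) + D(13) + 1 (carry in) = 28 → C(12), carry out 1
  col 2: 2(2) + E(14) + 1 (carry in) = 17 → 1(1), carry out 1
  col 3: 0(0) + 0(0) + 1 (carry in) = 1 → 1(1), carry out 0
Reading digits MSB→LSB: 11C2
Strip leading zeros: 11C2
= 0x11C2


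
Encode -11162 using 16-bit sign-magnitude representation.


Sign bit: 1 (negative)
Magnitude: 11162 = 010101110011010
= 1010101110011010


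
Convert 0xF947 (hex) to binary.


Each hex digit → 4 binary bits:
  F = 1111
  9 = 1001
  4 = 0100
  7 = 0111
Concatenate: 1111 1001 0100 0111
= 1111100101000111


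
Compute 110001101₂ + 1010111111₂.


Align and add column by column (LSB to MSB, carry propagating):
  00110001101
+ 01010111111
  -----------
  col 0: 1 + 1 + 0 (carry in) = 2 → bit 0, carry out 1
  col 1: 0 + 1 + 1 (carry in) = 2 → bit 0, carry out 1
  col 2: 1 + 1 + 1 (carry in) = 3 → bit 1, carry out 1
  col 3: 1 + 1 + 1 (carry in) = 3 → bit 1, carry out 1
  col 4: 0 + 1 + 1 (carry in) = 2 → bit 0, carry out 1
  col 5: 0 + 1 + 1 (carry in) = 2 → bit 0, carry out 1
  col 6: 0 + 0 + 1 (carry in) = 1 → bit 1, carry out 0
  col 7: 1 + 1 + 0 (carry in) = 2 → bit 0, carry out 1
  col 8: 1 + 0 + 1 (carry in) = 2 → bit 0, carry out 1
  col 9: 0 + 1 + 1 (carry in) = 2 → bit 0, carry out 1
  col 10: 0 + 0 + 1 (carry in) = 1 → bit 1, carry out 0
Reading bits MSB→LSB: 10001001100
Strip leading zeros: 10001001100
= 10001001100


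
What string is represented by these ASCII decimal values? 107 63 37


Codes (decimal): 107 63 37
Per-code ASCII lookup:
  107  (range 97-122: lowercase, 107 - 97 = 10) → 'k'
  63  (special character) → '?'
  37  (special character) → '%'
= 'k?%'


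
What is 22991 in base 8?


Divide by 8 repeatedly:
22991 ÷ 8 = 2873 remainder 7
2873 ÷ 8 = 359 remainder 1
359 ÷ 8 = 44 remainder 7
44 ÷ 8 = 5 remainder 4
5 ÷ 8 = 0 remainder 5
Reading remainders bottom-up:
= 0o54717


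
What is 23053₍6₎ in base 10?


Positional values (base 6):
  3 × 6^0 = 3 × 1 = 3
  5 × 6^1 = 5 × 6 = 30
  0 × 6^2 = 0 × 36 = 0
  3 × 6^3 = 3 × 216 = 648
  2 × 6^4 = 2 × 1296 = 2592
Sum = 3 + 30 + 0 + 648 + 2592
= 3273


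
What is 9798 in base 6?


Divide by 6 repeatedly:
9798 ÷ 6 = 1633 remainder 0
1633 ÷ 6 = 272 remainder 1
272 ÷ 6 = 45 remainder 2
45 ÷ 6 = 7 remainder 3
7 ÷ 6 = 1 remainder 1
1 ÷ 6 = 0 remainder 1
Reading remainders bottom-up:
= 113210


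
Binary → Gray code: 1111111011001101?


Binary: 1111111011001101
Gray code: G = B XOR (B >> 1)
B >> 1 = 0111111101100110
1111111011001101 XOR 0111111101100110:
  1 XOR 0 = 1
  1 XOR 1 = 0
  1 XOR 1 = 0
  1 XOR 1 = 0
  1 XOR 1 = 0
  1 XOR 1 = 0
  1 XOR 1 = 0
  0 XOR 1 = 1
  1 XOR 0 = 1
  1 XOR 1 = 0
  0 XOR 1 = 1
  0 XOR 0 = 0
  1 XOR 0 = 1
  1 XOR 1 = 0
  0 XOR 1 = 1
  1 XOR 0 = 1
= 1000000110101011


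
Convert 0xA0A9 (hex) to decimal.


Positional values:
Position 0: 9 × 16^0 = 9 × 1 = 9
Position 1: A × 16^1 = 10 × 16 = 160
Position 2: 0 × 16^2 = 0 × 256 = 0
Position 3: A × 16^3 = 10 × 4096 = 40960
Sum = 9 + 160 + 0 + 40960
= 41129


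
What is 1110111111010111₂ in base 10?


Positional values:
Bit 0: 1 × 2^0 = 1
Bit 1: 1 × 2^1 = 2
Bit 2: 1 × 2^2 = 4
Bit 4: 1 × 2^4 = 16
Bit 6: 1 × 2^6 = 64
Bit 7: 1 × 2^7 = 128
Bit 8: 1 × 2^8 = 256
Bit 9: 1 × 2^9 = 512
Bit 10: 1 × 2^10 = 1024
Bit 11: 1 × 2^11 = 2048
Bit 13: 1 × 2^13 = 8192
Bit 14: 1 × 2^14 = 16384
Bit 15: 1 × 2^15 = 32768
Sum = 1 + 2 + 4 + 16 + 64 + 128 + 256 + 512 + 1024 + 2048 + 8192 + 16384 + 32768
= 61399


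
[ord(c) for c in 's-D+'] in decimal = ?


String: 's-D+'  (4 characters)
Per-character ASCII lookup:
  's': lowercase starts at 97: 's' = 97 + 18 = 115
  '-': special character: '-' = 45
  'D': uppercase starts at 65: 'D' = 65 + 3 = 68
  '+': special character: '+' = 43
= 115 45 68 43


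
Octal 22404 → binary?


Each octal digit → 3 binary bits:
  2 = 010
  2 = 010
  4 = 100
  0 = 000
  4 = 100
Concatenate: 010 010 100 000 100
= 010010100000100


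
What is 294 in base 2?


Divide by 2 repeatedly:
294 ÷ 2 = 147 remainder 0
147 ÷ 2 = 73 remainder 1
73 ÷ 2 = 36 remainder 1
36 ÷ 2 = 18 remainder 0
18 ÷ 2 = 9 remainder 0
9 ÷ 2 = 4 remainder 1
4 ÷ 2 = 2 remainder 0
2 ÷ 2 = 1 remainder 0
1 ÷ 2 = 0 remainder 1
Reading remainders bottom-up:
= 100100110


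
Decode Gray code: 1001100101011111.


Gray code: 1001100101011111
MSB stays the same: 1
Each subsequent bit = prev_binary XOR current_gray:
  B[1] = 1 XOR 0 = 1
  B[2] = 1 XOR 0 = 1
  B[3] = 1 XOR 1 = 0
  B[4] = 0 XOR 1 = 1
  B[5] = 1 XOR 0 = 1
  B[6] = 1 XOR 0 = 1
  B[7] = 1 XOR 1 = 0
  B[8] = 0 XOR 0 = 0
  B[9] = 0 XOR 1 = 1
  B[10] = 1 XOR 0 = 1
  B[11] = 1 XOR 1 = 0
  B[12] = 0 XOR 1 = 1
  B[13] = 1 XOR 1 = 0
  B[14] = 0 XOR 1 = 1
  B[15] = 1 XOR 1 = 0
= 1110111001101010 (61034 decimal)


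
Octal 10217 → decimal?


Positional values:
Position 0: 7 × 8^0 = 7
Position 1: 1 × 8^1 = 8
Position 2: 2 × 8^2 = 128
Position 3: 0 × 8^3 = 0
Position 4: 1 × 8^4 = 4096
Sum = 7 + 8 + 128 + 0 + 4096
= 4239


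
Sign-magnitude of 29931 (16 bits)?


Sign bit: 0 (positive)
Magnitude: 29931 = 111010011101011
= 0111010011101011


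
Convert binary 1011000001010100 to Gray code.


Binary: 1011000001010100
Gray code: G = B XOR (B >> 1)
B >> 1 = 0101100000101010
1011000001010100 XOR 0101100000101010:
  1 XOR 0 = 1
  0 XOR 1 = 1
  1 XOR 0 = 1
  1 XOR 1 = 0
  0 XOR 1 = 1
  0 XOR 0 = 0
  0 XOR 0 = 0
  0 XOR 0 = 0
  0 XOR 0 = 0
  1 XOR 0 = 1
  0 XOR 1 = 1
  1 XOR 0 = 1
  0 XOR 1 = 1
  1 XOR 0 = 1
  0 XOR 1 = 1
  0 XOR 0 = 0
= 1110100001111110


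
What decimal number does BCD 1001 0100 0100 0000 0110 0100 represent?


Each 4-bit group → digit:
  1001 → 9
  0100 → 4
  0100 → 4
  0000 → 0
  0110 → 6
  0100 → 4
= 944064


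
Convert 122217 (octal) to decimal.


Positional values:
Position 0: 7 × 8^0 = 7
Position 1: 1 × 8^1 = 8
Position 2: 2 × 8^2 = 128
Position 3: 2 × 8^3 = 1024
Position 4: 2 × 8^4 = 8192
Position 5: 1 × 8^5 = 32768
Sum = 7 + 8 + 128 + 1024 + 8192 + 32768
= 42127


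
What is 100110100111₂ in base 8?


Group into 3-bit groups: 100110100111
  100 = 4
  110 = 6
  100 = 4
  111 = 7
= 0o4647


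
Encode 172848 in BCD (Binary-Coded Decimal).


Each digit → 4-bit binary:
  1 → 0001
  7 → 0111
  2 → 0010
  8 → 1000
  4 → 0100
  8 → 1000
= 0001 0111 0010 1000 0100 1000


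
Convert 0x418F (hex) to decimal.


Positional values:
Position 0: F × 16^0 = 15 × 1 = 15
Position 1: 8 × 16^1 = 8 × 16 = 128
Position 2: 1 × 16^2 = 1 × 256 = 256
Position 3: 4 × 16^3 = 4 × 4096 = 16384
Sum = 15 + 128 + 256 + 16384
= 16783


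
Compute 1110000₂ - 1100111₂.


Align and subtract column by column (LSB to MSB, borrowing when needed):
  1110000
- 1100111
  -------
  col 0: (0 - 0 borrow-in) - 1 → borrow from next column: (0+2) - 1 = 1, borrow out 1
  col 1: (0 - 1 borrow-in) - 1 → borrow from next column: (-1+2) - 1 = 0, borrow out 1
  col 2: (0 - 1 borrow-in) - 1 → borrow from next column: (-1+2) - 1 = 0, borrow out 1
  col 3: (0 - 1 borrow-in) - 0 → borrow from next column: (-1+2) - 0 = 1, borrow out 1
  col 4: (1 - 1 borrow-in) - 0 → 0 - 0 = 0, borrow out 0
  col 5: (1 - 0 borrow-in) - 1 → 1 - 1 = 0, borrow out 0
  col 6: (1 - 0 borrow-in) - 1 → 1 - 1 = 0, borrow out 0
Reading bits MSB→LSB: 0001001
Strip leading zeros: 1001
= 1001


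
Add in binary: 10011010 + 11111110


Align and add column by column (LSB to MSB, carry propagating):
  010011010
+ 011111110
  ---------
  col 0: 0 + 0 + 0 (carry in) = 0 → bit 0, carry out 0
  col 1: 1 + 1 + 0 (carry in) = 2 → bit 0, carry out 1
  col 2: 0 + 1 + 1 (carry in) = 2 → bit 0, carry out 1
  col 3: 1 + 1 + 1 (carry in) = 3 → bit 1, carry out 1
  col 4: 1 + 1 + 1 (carry in) = 3 → bit 1, carry out 1
  col 5: 0 + 1 + 1 (carry in) = 2 → bit 0, carry out 1
  col 6: 0 + 1 + 1 (carry in) = 2 → bit 0, carry out 1
  col 7: 1 + 1 + 1 (carry in) = 3 → bit 1, carry out 1
  col 8: 0 + 0 + 1 (carry in) = 1 → bit 1, carry out 0
Reading bits MSB→LSB: 110011000
Strip leading zeros: 110011000
= 110011000
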